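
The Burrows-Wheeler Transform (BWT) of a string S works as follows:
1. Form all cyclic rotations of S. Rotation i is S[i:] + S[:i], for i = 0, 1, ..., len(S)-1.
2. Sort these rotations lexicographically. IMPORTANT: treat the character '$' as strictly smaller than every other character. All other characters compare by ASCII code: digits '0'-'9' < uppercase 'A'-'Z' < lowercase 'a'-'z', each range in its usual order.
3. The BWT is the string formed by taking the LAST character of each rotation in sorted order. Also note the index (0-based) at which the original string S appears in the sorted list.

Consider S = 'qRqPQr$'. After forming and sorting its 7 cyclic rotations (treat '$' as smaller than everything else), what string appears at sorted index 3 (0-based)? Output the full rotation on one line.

All 7 rotations (rotation i = S[i:]+S[:i]):
  rot[0] = qRqPQr$
  rot[1] = RqPQr$q
  rot[2] = qPQr$qR
  rot[3] = PQr$qRq
  rot[4] = Qr$qRqP
  rot[5] = r$qRqPQ
  rot[6] = $qRqPQr
Sorted (with $ < everything):
  sorted[0] = $qRqPQr
  sorted[1] = PQr$qRq
  sorted[2] = Qr$qRqP
  sorted[3] = RqPQr$q
  sorted[4] = qPQr$qR
  sorted[5] = qRqPQr$
  sorted[6] = r$qRqPQ
sorted[3] = RqPQr$q

Answer: RqPQr$q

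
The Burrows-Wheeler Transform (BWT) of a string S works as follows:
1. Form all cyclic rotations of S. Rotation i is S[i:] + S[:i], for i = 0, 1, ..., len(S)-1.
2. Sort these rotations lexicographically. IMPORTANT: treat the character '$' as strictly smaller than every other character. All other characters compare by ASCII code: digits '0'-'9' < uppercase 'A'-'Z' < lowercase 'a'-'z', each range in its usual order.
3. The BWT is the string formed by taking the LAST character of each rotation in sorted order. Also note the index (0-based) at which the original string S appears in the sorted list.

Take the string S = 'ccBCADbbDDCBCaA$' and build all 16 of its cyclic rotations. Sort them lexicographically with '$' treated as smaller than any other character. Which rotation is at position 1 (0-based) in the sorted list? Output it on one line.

All 16 rotations (rotation i = S[i:]+S[:i]):
  rot[0] = ccBCADbbDDCBCaA$
  rot[1] = cBCADbbDDCBCaA$c
  rot[2] = BCADbbDDCBCaA$cc
  rot[3] = CADbbDDCBCaA$ccB
  rot[4] = ADbbDDCBCaA$ccBC
  rot[5] = DbbDDCBCaA$ccBCA
  rot[6] = bbDDCBCaA$ccBCAD
  rot[7] = bDDCBCaA$ccBCADb
  rot[8] = DDCBCaA$ccBCADbb
  rot[9] = DCBCaA$ccBCADbbD
  rot[10] = CBCaA$ccBCADbbDD
  rot[11] = BCaA$ccBCADbbDDC
  rot[12] = CaA$ccBCADbbDDCB
  rot[13] = aA$ccBCADbbDDCBC
  rot[14] = A$ccBCADbbDDCBCa
  rot[15] = $ccBCADbbDDCBCaA
Sorted (with $ < everything):
  sorted[0] = $ccBCADbbDDCBCaA
  sorted[1] = A$ccBCADbbDDCBCa
  sorted[2] = ADbbDDCBCaA$ccBC
  sorted[3] = BCADbbDDCBCaA$cc
  sorted[4] = BCaA$ccBCADbbDDC
  sorted[5] = CADbbDDCBCaA$ccB
  sorted[6] = CBCaA$ccBCADbbDD
  sorted[7] = CaA$ccBCADbbDDCB
  sorted[8] = DCBCaA$ccBCADbbD
  sorted[9] = DDCBCaA$ccBCADbb
  sorted[10] = DbbDDCBCaA$ccBCA
  sorted[11] = aA$ccBCADbbDDCBC
  sorted[12] = bDDCBCaA$ccBCADb
  sorted[13] = bbDDCBCaA$ccBCAD
  sorted[14] = cBCADbbDDCBCaA$c
  sorted[15] = ccBCADbbDDCBCaA$
sorted[1] = A$ccBCADbbDDCBCa

Answer: A$ccBCADbbDDCBCa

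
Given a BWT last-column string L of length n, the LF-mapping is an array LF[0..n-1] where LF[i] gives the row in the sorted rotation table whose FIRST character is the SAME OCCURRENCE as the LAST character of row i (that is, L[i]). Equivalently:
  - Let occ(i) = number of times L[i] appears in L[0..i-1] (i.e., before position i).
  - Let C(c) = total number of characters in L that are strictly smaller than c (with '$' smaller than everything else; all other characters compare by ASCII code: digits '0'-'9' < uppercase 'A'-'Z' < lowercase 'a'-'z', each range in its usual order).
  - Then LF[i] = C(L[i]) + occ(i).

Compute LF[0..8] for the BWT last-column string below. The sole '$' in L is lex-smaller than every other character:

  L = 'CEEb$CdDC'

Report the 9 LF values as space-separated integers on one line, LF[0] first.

Answer: 1 5 6 7 0 2 8 4 3

Derivation:
Char counts: '$':1, 'C':3, 'D':1, 'E':2, 'b':1, 'd':1
C (first-col start): C('$')=0, C('C')=1, C('D')=4, C('E')=5, C('b')=7, C('d')=8
L[0]='C': occ=0, LF[0]=C('C')+0=1+0=1
L[1]='E': occ=0, LF[1]=C('E')+0=5+0=5
L[2]='E': occ=1, LF[2]=C('E')+1=5+1=6
L[3]='b': occ=0, LF[3]=C('b')+0=7+0=7
L[4]='$': occ=0, LF[4]=C('$')+0=0+0=0
L[5]='C': occ=1, LF[5]=C('C')+1=1+1=2
L[6]='d': occ=0, LF[6]=C('d')+0=8+0=8
L[7]='D': occ=0, LF[7]=C('D')+0=4+0=4
L[8]='C': occ=2, LF[8]=C('C')+2=1+2=3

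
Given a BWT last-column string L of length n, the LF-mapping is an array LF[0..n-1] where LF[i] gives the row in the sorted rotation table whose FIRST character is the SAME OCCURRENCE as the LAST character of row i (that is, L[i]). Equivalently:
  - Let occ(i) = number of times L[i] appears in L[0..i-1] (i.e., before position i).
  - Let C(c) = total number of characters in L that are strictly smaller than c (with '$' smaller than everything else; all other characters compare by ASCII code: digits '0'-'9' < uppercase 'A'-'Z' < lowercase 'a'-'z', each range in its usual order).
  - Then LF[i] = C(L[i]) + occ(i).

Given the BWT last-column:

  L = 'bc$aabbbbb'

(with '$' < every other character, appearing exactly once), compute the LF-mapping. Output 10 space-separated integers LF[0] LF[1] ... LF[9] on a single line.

Char counts: '$':1, 'a':2, 'b':6, 'c':1
C (first-col start): C('$')=0, C('a')=1, C('b')=3, C('c')=9
L[0]='b': occ=0, LF[0]=C('b')+0=3+0=3
L[1]='c': occ=0, LF[1]=C('c')+0=9+0=9
L[2]='$': occ=0, LF[2]=C('$')+0=0+0=0
L[3]='a': occ=0, LF[3]=C('a')+0=1+0=1
L[4]='a': occ=1, LF[4]=C('a')+1=1+1=2
L[5]='b': occ=1, LF[5]=C('b')+1=3+1=4
L[6]='b': occ=2, LF[6]=C('b')+2=3+2=5
L[7]='b': occ=3, LF[7]=C('b')+3=3+3=6
L[8]='b': occ=4, LF[8]=C('b')+4=3+4=7
L[9]='b': occ=5, LF[9]=C('b')+5=3+5=8

Answer: 3 9 0 1 2 4 5 6 7 8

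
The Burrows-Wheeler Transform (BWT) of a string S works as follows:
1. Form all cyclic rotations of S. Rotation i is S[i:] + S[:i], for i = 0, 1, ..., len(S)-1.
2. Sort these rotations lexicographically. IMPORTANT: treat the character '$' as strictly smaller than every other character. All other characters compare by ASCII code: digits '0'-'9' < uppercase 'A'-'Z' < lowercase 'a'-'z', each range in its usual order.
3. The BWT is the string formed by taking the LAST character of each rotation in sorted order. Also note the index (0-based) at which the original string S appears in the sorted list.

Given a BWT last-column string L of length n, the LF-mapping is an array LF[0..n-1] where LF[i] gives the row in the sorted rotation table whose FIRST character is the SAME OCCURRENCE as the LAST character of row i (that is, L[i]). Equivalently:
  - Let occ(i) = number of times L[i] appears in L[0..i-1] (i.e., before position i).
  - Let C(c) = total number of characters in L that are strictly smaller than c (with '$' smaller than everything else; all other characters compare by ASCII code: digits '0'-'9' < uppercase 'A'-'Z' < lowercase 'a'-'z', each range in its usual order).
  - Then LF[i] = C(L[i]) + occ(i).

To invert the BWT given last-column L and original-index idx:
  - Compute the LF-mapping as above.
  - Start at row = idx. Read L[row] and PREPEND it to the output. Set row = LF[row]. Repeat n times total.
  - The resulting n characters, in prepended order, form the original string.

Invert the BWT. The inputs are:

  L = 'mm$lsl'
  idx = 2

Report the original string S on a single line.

LF mapping: 3 4 0 1 5 2
Walk LF starting at row 2, prepending L[row]:
  step 1: row=2, L[2]='$', prepend. Next row=LF[2]=0
  step 2: row=0, L[0]='m', prepend. Next row=LF[0]=3
  step 3: row=3, L[3]='l', prepend. Next row=LF[3]=1
  step 4: row=1, L[1]='m', prepend. Next row=LF[1]=4
  step 5: row=4, L[4]='s', prepend. Next row=LF[4]=5
  step 6: row=5, L[5]='l', prepend. Next row=LF[5]=2
Reversed output: lsmlm$

Answer: lsmlm$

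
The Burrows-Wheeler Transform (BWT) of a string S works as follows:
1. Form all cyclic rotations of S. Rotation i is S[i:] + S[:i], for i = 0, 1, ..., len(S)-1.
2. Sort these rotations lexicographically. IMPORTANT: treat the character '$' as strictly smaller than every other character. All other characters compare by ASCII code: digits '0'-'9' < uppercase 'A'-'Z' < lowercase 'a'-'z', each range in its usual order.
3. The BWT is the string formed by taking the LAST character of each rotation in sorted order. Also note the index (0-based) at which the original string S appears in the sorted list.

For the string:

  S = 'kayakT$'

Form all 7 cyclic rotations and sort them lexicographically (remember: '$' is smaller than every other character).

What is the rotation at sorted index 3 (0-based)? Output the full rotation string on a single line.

All 7 rotations (rotation i = S[i:]+S[:i]):
  rot[0] = kayakT$
  rot[1] = ayakT$k
  rot[2] = yakT$ka
  rot[3] = akT$kay
  rot[4] = kT$kaya
  rot[5] = T$kayak
  rot[6] = $kayakT
Sorted (with $ < everything):
  sorted[0] = $kayakT
  sorted[1] = T$kayak
  sorted[2] = akT$kay
  sorted[3] = ayakT$k
  sorted[4] = kT$kaya
  sorted[5] = kayakT$
  sorted[6] = yakT$ka
sorted[3] = ayakT$k

Answer: ayakT$k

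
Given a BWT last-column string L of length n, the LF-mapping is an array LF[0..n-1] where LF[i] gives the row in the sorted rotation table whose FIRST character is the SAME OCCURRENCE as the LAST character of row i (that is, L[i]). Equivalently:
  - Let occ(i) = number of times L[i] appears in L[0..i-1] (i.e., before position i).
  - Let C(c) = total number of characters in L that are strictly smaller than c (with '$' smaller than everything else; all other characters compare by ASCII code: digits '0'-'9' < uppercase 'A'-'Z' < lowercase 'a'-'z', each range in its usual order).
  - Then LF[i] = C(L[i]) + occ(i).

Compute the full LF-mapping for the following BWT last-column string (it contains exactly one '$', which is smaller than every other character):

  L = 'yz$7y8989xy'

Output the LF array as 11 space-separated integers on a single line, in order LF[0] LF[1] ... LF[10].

Char counts: '$':1, '7':1, '8':2, '9':2, 'x':1, 'y':3, 'z':1
C (first-col start): C('$')=0, C('7')=1, C('8')=2, C('9')=4, C('x')=6, C('y')=7, C('z')=10
L[0]='y': occ=0, LF[0]=C('y')+0=7+0=7
L[1]='z': occ=0, LF[1]=C('z')+0=10+0=10
L[2]='$': occ=0, LF[2]=C('$')+0=0+0=0
L[3]='7': occ=0, LF[3]=C('7')+0=1+0=1
L[4]='y': occ=1, LF[4]=C('y')+1=7+1=8
L[5]='8': occ=0, LF[5]=C('8')+0=2+0=2
L[6]='9': occ=0, LF[6]=C('9')+0=4+0=4
L[7]='8': occ=1, LF[7]=C('8')+1=2+1=3
L[8]='9': occ=1, LF[8]=C('9')+1=4+1=5
L[9]='x': occ=0, LF[9]=C('x')+0=6+0=6
L[10]='y': occ=2, LF[10]=C('y')+2=7+2=9

Answer: 7 10 0 1 8 2 4 3 5 6 9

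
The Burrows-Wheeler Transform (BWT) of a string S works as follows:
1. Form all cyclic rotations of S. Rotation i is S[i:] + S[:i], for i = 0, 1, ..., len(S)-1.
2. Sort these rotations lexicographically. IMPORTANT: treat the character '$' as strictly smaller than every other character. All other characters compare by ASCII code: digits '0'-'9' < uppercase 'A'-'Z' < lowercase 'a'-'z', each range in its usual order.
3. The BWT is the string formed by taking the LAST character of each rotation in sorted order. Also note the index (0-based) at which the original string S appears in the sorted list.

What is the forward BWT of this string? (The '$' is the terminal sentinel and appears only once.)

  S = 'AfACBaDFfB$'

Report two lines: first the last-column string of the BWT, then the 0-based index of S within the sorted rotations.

All 11 rotations (rotation i = S[i:]+S[:i]):
  rot[0] = AfACBaDFfB$
  rot[1] = fACBaDFfB$A
  rot[2] = ACBaDFfB$Af
  rot[3] = CBaDFfB$AfA
  rot[4] = BaDFfB$AfAC
  rot[5] = aDFfB$AfACB
  rot[6] = DFfB$AfACBa
  rot[7] = FfB$AfACBaD
  rot[8] = fB$AfACBaDF
  rot[9] = B$AfACBaDFf
  rot[10] = $AfACBaDFfB
Sorted (with $ < everything):
  sorted[0] = $AfACBaDFfB  (last char: 'B')
  sorted[1] = ACBaDFfB$Af  (last char: 'f')
  sorted[2] = AfACBaDFfB$  (last char: '$')
  sorted[3] = B$AfACBaDFf  (last char: 'f')
  sorted[4] = BaDFfB$AfAC  (last char: 'C')
  sorted[5] = CBaDFfB$AfA  (last char: 'A')
  sorted[6] = DFfB$AfACBa  (last char: 'a')
  sorted[7] = FfB$AfACBaD  (last char: 'D')
  sorted[8] = aDFfB$AfACB  (last char: 'B')
  sorted[9] = fACBaDFfB$A  (last char: 'A')
  sorted[10] = fB$AfACBaDF  (last char: 'F')
Last column: Bf$fCAaDBAF
Original string S is at sorted index 2

Answer: Bf$fCAaDBAF
2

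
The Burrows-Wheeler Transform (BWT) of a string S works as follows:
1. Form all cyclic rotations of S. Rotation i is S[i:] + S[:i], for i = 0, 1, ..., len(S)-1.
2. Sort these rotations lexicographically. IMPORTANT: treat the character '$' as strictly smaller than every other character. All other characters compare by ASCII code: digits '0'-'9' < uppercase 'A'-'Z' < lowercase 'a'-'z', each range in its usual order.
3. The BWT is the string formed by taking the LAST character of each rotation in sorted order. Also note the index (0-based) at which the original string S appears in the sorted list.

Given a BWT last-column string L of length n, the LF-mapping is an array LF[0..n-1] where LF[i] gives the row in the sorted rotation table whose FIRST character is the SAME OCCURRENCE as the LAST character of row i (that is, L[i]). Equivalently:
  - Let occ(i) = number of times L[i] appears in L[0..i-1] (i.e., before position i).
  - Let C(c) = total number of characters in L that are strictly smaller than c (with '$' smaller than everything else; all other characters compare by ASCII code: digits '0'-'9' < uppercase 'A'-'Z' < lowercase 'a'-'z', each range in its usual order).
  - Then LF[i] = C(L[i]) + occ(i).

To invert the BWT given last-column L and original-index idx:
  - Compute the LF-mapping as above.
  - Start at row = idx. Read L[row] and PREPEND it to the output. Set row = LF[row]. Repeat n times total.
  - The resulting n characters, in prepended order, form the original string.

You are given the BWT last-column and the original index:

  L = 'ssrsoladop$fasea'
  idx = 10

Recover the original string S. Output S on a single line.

Answer: poodlesassafras$

Derivation:
LF mapping: 12 13 11 14 8 7 1 4 9 10 0 6 2 15 5 3
Walk LF starting at row 10, prepending L[row]:
  step 1: row=10, L[10]='$', prepend. Next row=LF[10]=0
  step 2: row=0, L[0]='s', prepend. Next row=LF[0]=12
  step 3: row=12, L[12]='a', prepend. Next row=LF[12]=2
  step 4: row=2, L[2]='r', prepend. Next row=LF[2]=11
  step 5: row=11, L[11]='f', prepend. Next row=LF[11]=6
  step 6: row=6, L[6]='a', prepend. Next row=LF[6]=1
  step 7: row=1, L[1]='s', prepend. Next row=LF[1]=13
  step 8: row=13, L[13]='s', prepend. Next row=LF[13]=15
  step 9: row=15, L[15]='a', prepend. Next row=LF[15]=3
  step 10: row=3, L[3]='s', prepend. Next row=LF[3]=14
  step 11: row=14, L[14]='e', prepend. Next row=LF[14]=5
  step 12: row=5, L[5]='l', prepend. Next row=LF[5]=7
  step 13: row=7, L[7]='d', prepend. Next row=LF[7]=4
  step 14: row=4, L[4]='o', prepend. Next row=LF[4]=8
  step 15: row=8, L[8]='o', prepend. Next row=LF[8]=9
  step 16: row=9, L[9]='p', prepend. Next row=LF[9]=10
Reversed output: poodlesassafras$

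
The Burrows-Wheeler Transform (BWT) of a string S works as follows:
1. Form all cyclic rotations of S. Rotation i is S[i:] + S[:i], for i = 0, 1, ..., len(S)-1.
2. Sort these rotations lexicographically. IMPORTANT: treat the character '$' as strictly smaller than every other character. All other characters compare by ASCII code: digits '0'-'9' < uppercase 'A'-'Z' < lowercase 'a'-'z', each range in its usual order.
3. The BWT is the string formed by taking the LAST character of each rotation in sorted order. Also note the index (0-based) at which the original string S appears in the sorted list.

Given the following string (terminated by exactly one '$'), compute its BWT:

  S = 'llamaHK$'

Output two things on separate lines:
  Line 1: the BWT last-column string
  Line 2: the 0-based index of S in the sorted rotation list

All 8 rotations (rotation i = S[i:]+S[:i]):
  rot[0] = llamaHK$
  rot[1] = lamaHK$l
  rot[2] = amaHK$ll
  rot[3] = maHK$lla
  rot[4] = aHK$llam
  rot[5] = HK$llama
  rot[6] = K$llamaH
  rot[7] = $llamaHK
Sorted (with $ < everything):
  sorted[0] = $llamaHK  (last char: 'K')
  sorted[1] = HK$llama  (last char: 'a')
  sorted[2] = K$llamaH  (last char: 'H')
  sorted[3] = aHK$llam  (last char: 'm')
  sorted[4] = amaHK$ll  (last char: 'l')
  sorted[5] = lamaHK$l  (last char: 'l')
  sorted[6] = llamaHK$  (last char: '$')
  sorted[7] = maHK$lla  (last char: 'a')
Last column: KaHmll$a
Original string S is at sorted index 6

Answer: KaHmll$a
6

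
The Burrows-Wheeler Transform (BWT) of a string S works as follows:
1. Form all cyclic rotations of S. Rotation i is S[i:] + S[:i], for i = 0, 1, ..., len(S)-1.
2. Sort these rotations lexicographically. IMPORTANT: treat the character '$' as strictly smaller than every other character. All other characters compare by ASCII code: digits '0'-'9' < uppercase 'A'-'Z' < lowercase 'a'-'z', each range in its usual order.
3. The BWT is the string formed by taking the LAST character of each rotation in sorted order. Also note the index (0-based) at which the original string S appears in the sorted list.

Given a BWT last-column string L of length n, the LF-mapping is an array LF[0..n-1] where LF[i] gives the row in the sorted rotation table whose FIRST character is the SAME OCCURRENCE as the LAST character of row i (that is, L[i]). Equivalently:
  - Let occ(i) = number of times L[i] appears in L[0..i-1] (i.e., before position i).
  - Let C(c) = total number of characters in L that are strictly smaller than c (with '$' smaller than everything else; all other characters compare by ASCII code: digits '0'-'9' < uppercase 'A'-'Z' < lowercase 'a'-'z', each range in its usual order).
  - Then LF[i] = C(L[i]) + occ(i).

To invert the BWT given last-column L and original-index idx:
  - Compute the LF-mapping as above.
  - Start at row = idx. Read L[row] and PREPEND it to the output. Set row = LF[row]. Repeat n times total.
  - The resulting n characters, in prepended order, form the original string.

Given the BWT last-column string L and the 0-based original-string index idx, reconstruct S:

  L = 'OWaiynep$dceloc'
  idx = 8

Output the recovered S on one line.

Answer: encyclopediaWO$

Derivation:
LF mapping: 1 2 3 9 14 11 7 13 0 6 4 8 10 12 5
Walk LF starting at row 8, prepending L[row]:
  step 1: row=8, L[8]='$', prepend. Next row=LF[8]=0
  step 2: row=0, L[0]='O', prepend. Next row=LF[0]=1
  step 3: row=1, L[1]='W', prepend. Next row=LF[1]=2
  step 4: row=2, L[2]='a', prepend. Next row=LF[2]=3
  step 5: row=3, L[3]='i', prepend. Next row=LF[3]=9
  step 6: row=9, L[9]='d', prepend. Next row=LF[9]=6
  step 7: row=6, L[6]='e', prepend. Next row=LF[6]=7
  step 8: row=7, L[7]='p', prepend. Next row=LF[7]=13
  step 9: row=13, L[13]='o', prepend. Next row=LF[13]=12
  step 10: row=12, L[12]='l', prepend. Next row=LF[12]=10
  step 11: row=10, L[10]='c', prepend. Next row=LF[10]=4
  step 12: row=4, L[4]='y', prepend. Next row=LF[4]=14
  step 13: row=14, L[14]='c', prepend. Next row=LF[14]=5
  step 14: row=5, L[5]='n', prepend. Next row=LF[5]=11
  step 15: row=11, L[11]='e', prepend. Next row=LF[11]=8
Reversed output: encyclopediaWO$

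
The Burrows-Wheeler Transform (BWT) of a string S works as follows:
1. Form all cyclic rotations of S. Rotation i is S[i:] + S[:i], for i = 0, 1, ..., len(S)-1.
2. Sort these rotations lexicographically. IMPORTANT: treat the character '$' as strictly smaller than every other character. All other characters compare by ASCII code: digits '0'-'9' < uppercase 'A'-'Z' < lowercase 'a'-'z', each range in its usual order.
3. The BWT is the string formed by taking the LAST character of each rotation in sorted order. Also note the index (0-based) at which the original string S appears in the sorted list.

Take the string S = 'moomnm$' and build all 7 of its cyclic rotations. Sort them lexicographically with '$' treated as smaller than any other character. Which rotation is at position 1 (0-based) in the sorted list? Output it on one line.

All 7 rotations (rotation i = S[i:]+S[:i]):
  rot[0] = moomnm$
  rot[1] = oomnm$m
  rot[2] = omnm$mo
  rot[3] = mnm$moo
  rot[4] = nm$moom
  rot[5] = m$moomn
  rot[6] = $moomnm
Sorted (with $ < everything):
  sorted[0] = $moomnm
  sorted[1] = m$moomn
  sorted[2] = mnm$moo
  sorted[3] = moomnm$
  sorted[4] = nm$moom
  sorted[5] = omnm$mo
  sorted[6] = oomnm$m
sorted[1] = m$moomn

Answer: m$moomn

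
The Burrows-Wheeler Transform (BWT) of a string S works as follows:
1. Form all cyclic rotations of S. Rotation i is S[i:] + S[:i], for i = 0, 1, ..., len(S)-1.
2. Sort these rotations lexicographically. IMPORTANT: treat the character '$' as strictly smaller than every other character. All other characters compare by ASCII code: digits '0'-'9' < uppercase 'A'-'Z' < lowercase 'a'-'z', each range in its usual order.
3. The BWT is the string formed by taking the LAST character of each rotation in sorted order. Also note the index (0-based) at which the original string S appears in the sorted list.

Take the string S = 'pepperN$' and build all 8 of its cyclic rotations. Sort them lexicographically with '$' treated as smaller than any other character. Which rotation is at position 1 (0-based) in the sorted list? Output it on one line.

Answer: N$pepper

Derivation:
All 8 rotations (rotation i = S[i:]+S[:i]):
  rot[0] = pepperN$
  rot[1] = epperN$p
  rot[2] = pperN$pe
  rot[3] = perN$pep
  rot[4] = erN$pepp
  rot[5] = rN$peppe
  rot[6] = N$pepper
  rot[7] = $pepperN
Sorted (with $ < everything):
  sorted[0] = $pepperN
  sorted[1] = N$pepper
  sorted[2] = epperN$p
  sorted[3] = erN$pepp
  sorted[4] = pepperN$
  sorted[5] = perN$pep
  sorted[6] = pperN$pe
  sorted[7] = rN$peppe
sorted[1] = N$pepper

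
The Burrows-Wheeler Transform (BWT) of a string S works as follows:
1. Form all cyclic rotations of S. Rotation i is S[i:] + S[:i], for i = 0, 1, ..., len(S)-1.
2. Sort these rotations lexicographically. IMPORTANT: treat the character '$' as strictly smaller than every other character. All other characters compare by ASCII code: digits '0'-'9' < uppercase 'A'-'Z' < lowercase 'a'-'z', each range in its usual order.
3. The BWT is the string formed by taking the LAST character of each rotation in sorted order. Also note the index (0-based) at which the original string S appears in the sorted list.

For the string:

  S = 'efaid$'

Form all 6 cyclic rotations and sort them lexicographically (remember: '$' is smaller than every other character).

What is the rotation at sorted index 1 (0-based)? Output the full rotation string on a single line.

All 6 rotations (rotation i = S[i:]+S[:i]):
  rot[0] = efaid$
  rot[1] = faid$e
  rot[2] = aid$ef
  rot[3] = id$efa
  rot[4] = d$efai
  rot[5] = $efaid
Sorted (with $ < everything):
  sorted[0] = $efaid
  sorted[1] = aid$ef
  sorted[2] = d$efai
  sorted[3] = efaid$
  sorted[4] = faid$e
  sorted[5] = id$efa
sorted[1] = aid$ef

Answer: aid$ef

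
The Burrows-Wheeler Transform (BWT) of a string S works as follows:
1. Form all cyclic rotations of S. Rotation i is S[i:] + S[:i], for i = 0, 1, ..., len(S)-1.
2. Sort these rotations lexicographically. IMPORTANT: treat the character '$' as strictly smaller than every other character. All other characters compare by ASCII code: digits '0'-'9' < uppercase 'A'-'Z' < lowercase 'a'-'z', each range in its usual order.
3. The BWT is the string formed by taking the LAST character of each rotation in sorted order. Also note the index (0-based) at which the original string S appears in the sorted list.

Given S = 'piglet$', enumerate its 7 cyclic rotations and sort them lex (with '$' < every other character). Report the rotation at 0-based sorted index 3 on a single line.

All 7 rotations (rotation i = S[i:]+S[:i]):
  rot[0] = piglet$
  rot[1] = iglet$p
  rot[2] = glet$pi
  rot[3] = let$pig
  rot[4] = et$pigl
  rot[5] = t$pigle
  rot[6] = $piglet
Sorted (with $ < everything):
  sorted[0] = $piglet
  sorted[1] = et$pigl
  sorted[2] = glet$pi
  sorted[3] = iglet$p
  sorted[4] = let$pig
  sorted[5] = piglet$
  sorted[6] = t$pigle
sorted[3] = iglet$p

Answer: iglet$p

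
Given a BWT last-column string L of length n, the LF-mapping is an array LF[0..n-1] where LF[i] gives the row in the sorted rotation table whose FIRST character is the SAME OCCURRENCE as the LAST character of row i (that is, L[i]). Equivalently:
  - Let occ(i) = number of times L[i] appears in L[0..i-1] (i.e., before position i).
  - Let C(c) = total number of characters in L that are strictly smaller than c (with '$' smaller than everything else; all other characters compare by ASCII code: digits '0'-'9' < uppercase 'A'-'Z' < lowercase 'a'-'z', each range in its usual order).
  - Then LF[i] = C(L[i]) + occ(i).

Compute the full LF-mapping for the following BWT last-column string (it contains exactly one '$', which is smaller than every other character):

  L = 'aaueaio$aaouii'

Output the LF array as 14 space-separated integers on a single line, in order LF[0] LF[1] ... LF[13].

Answer: 1 2 12 6 3 7 10 0 4 5 11 13 8 9

Derivation:
Char counts: '$':1, 'a':5, 'e':1, 'i':3, 'o':2, 'u':2
C (first-col start): C('$')=0, C('a')=1, C('e')=6, C('i')=7, C('o')=10, C('u')=12
L[0]='a': occ=0, LF[0]=C('a')+0=1+0=1
L[1]='a': occ=1, LF[1]=C('a')+1=1+1=2
L[2]='u': occ=0, LF[2]=C('u')+0=12+0=12
L[3]='e': occ=0, LF[3]=C('e')+0=6+0=6
L[4]='a': occ=2, LF[4]=C('a')+2=1+2=3
L[5]='i': occ=0, LF[5]=C('i')+0=7+0=7
L[6]='o': occ=0, LF[6]=C('o')+0=10+0=10
L[7]='$': occ=0, LF[7]=C('$')+0=0+0=0
L[8]='a': occ=3, LF[8]=C('a')+3=1+3=4
L[9]='a': occ=4, LF[9]=C('a')+4=1+4=5
L[10]='o': occ=1, LF[10]=C('o')+1=10+1=11
L[11]='u': occ=1, LF[11]=C('u')+1=12+1=13
L[12]='i': occ=1, LF[12]=C('i')+1=7+1=8
L[13]='i': occ=2, LF[13]=C('i')+2=7+2=9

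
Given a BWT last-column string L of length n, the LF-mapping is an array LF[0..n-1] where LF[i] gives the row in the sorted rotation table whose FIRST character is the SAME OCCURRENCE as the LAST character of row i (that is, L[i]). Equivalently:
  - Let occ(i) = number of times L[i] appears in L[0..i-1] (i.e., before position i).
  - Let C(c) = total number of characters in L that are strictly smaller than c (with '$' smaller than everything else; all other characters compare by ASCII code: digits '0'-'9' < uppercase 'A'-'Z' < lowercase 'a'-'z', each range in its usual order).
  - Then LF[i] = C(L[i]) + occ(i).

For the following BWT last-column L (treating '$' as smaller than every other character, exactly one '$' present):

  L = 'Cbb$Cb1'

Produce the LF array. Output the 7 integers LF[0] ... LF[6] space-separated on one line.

Answer: 2 4 5 0 3 6 1

Derivation:
Char counts: '$':1, '1':1, 'C':2, 'b':3
C (first-col start): C('$')=0, C('1')=1, C('C')=2, C('b')=4
L[0]='C': occ=0, LF[0]=C('C')+0=2+0=2
L[1]='b': occ=0, LF[1]=C('b')+0=4+0=4
L[2]='b': occ=1, LF[2]=C('b')+1=4+1=5
L[3]='$': occ=0, LF[3]=C('$')+0=0+0=0
L[4]='C': occ=1, LF[4]=C('C')+1=2+1=3
L[5]='b': occ=2, LF[5]=C('b')+2=4+2=6
L[6]='1': occ=0, LF[6]=C('1')+0=1+0=1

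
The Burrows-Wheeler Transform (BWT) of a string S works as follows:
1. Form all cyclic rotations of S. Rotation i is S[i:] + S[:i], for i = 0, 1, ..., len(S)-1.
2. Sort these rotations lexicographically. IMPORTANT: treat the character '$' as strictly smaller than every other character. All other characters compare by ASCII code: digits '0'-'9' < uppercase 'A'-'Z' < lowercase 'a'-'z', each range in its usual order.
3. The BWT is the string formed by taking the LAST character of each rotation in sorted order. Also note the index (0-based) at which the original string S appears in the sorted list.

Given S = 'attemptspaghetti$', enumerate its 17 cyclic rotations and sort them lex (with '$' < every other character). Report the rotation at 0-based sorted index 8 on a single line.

All 17 rotations (rotation i = S[i:]+S[:i]):
  rot[0] = attemptspaghetti$
  rot[1] = ttemptspaghetti$a
  rot[2] = temptspaghetti$at
  rot[3] = emptspaghetti$att
  rot[4] = mptspaghetti$atte
  rot[5] = ptspaghetti$attem
  rot[6] = tspaghetti$attemp
  rot[7] = spaghetti$attempt
  rot[8] = paghetti$attempts
  rot[9] = aghetti$attemptsp
  rot[10] = ghetti$attemptspa
  rot[11] = hetti$attemptspag
  rot[12] = etti$attemptspagh
  rot[13] = tti$attemptspaghe
  rot[14] = ti$attemptspaghet
  rot[15] = i$attemptspaghett
  rot[16] = $attemptspaghetti
Sorted (with $ < everything):
  sorted[0] = $attemptspaghetti
  sorted[1] = aghetti$attemptsp
  sorted[2] = attemptspaghetti$
  sorted[3] = emptspaghetti$att
  sorted[4] = etti$attemptspagh
  sorted[5] = ghetti$attemptspa
  sorted[6] = hetti$attemptspag
  sorted[7] = i$attemptspaghett
  sorted[8] = mptspaghetti$atte
  sorted[9] = paghetti$attempts
  sorted[10] = ptspaghetti$attem
  sorted[11] = spaghetti$attempt
  sorted[12] = temptspaghetti$at
  sorted[13] = ti$attemptspaghet
  sorted[14] = tspaghetti$attemp
  sorted[15] = ttemptspaghetti$a
  sorted[16] = tti$attemptspaghe
sorted[8] = mptspaghetti$atte

Answer: mptspaghetti$atte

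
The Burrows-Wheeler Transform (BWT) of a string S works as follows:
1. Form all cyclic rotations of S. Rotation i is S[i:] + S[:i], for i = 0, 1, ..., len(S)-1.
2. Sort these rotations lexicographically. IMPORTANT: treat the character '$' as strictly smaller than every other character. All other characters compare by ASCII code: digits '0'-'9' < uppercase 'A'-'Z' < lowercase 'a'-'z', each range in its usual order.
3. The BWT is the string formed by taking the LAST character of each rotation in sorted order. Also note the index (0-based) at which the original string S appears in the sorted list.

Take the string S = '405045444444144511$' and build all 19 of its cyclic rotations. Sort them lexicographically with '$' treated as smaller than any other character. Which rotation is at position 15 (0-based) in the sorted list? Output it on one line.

All 19 rotations (rotation i = S[i:]+S[:i]):
  rot[0] = 405045444444144511$
  rot[1] = 05045444444144511$4
  rot[2] = 5045444444144511$40
  rot[3] = 045444444144511$405
  rot[4] = 45444444144511$4050
  rot[5] = 5444444144511$40504
  rot[6] = 444444144511$405045
  rot[7] = 44444144511$4050454
  rot[8] = 4444144511$40504544
  rot[9] = 444144511$405045444
  rot[10] = 44144511$4050454444
  rot[11] = 4144511$40504544444
  rot[12] = 144511$405045444444
  rot[13] = 44511$4050454444441
  rot[14] = 4511$40504544444414
  rot[15] = 511$405045444444144
  rot[16] = 11$4050454444441445
  rot[17] = 1$40504544444414451
  rot[18] = $405045444444144511
Sorted (with $ < everything):
  sorted[0] = $405045444444144511
  sorted[1] = 045444444144511$405
  sorted[2] = 05045444444144511$4
  sorted[3] = 1$40504544444414451
  sorted[4] = 11$4050454444441445
  sorted[5] = 144511$405045444444
  sorted[6] = 405045444444144511$
  sorted[7] = 4144511$40504544444
  sorted[8] = 44144511$4050454444
  sorted[9] = 444144511$405045444
  sorted[10] = 4444144511$40504544
  sorted[11] = 44444144511$4050454
  sorted[12] = 444444144511$405045
  sorted[13] = 44511$4050454444441
  sorted[14] = 4511$40504544444414
  sorted[15] = 45444444144511$4050
  sorted[16] = 5045444444144511$40
  sorted[17] = 511$405045444444144
  sorted[18] = 5444444144511$40504
sorted[15] = 45444444144511$4050

Answer: 45444444144511$4050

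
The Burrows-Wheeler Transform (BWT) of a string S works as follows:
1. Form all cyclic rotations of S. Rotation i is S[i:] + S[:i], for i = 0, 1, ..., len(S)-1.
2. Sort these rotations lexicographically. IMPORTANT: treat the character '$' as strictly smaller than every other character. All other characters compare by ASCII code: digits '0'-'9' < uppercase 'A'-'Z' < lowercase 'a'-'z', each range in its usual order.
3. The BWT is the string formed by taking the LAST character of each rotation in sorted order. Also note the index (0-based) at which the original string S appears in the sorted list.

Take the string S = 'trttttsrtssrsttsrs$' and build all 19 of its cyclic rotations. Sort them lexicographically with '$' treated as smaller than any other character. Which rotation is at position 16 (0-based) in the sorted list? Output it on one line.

Answer: ttsrtssrsttsrs$trtt

Derivation:
All 19 rotations (rotation i = S[i:]+S[:i]):
  rot[0] = trttttsrtssrsttsrs$
  rot[1] = rttttsrtssrsttsrs$t
  rot[2] = ttttsrtssrsttsrs$tr
  rot[3] = tttsrtssrsttsrs$trt
  rot[4] = ttsrtssrsttsrs$trtt
  rot[5] = tsrtssrsttsrs$trttt
  rot[6] = srtssrsttsrs$trtttt
  rot[7] = rtssrsttsrs$trtttts
  rot[8] = tssrsttsrs$trttttsr
  rot[9] = ssrsttsrs$trttttsrt
  rot[10] = srsttsrs$trttttsrts
  rot[11] = rsttsrs$trttttsrtss
  rot[12] = sttsrs$trttttsrtssr
  rot[13] = ttsrs$trttttsrtssrs
  rot[14] = tsrs$trttttsrtssrst
  rot[15] = srs$trttttsrtssrstt
  rot[16] = rs$trttttsrtssrstts
  rot[17] = s$trttttsrtssrsttsr
  rot[18] = $trttttsrtssrsttsrs
Sorted (with $ < everything):
  sorted[0] = $trttttsrtssrsttsrs
  sorted[1] = rs$trttttsrtssrstts
  sorted[2] = rsttsrs$trttttsrtss
  sorted[3] = rtssrsttsrs$trtttts
  sorted[4] = rttttsrtssrsttsrs$t
  sorted[5] = s$trttttsrtssrsttsr
  sorted[6] = srs$trttttsrtssrstt
  sorted[7] = srsttsrs$trttttsrts
  sorted[8] = srtssrsttsrs$trtttt
  sorted[9] = ssrsttsrs$trttttsrt
  sorted[10] = sttsrs$trttttsrtssr
  sorted[11] = trttttsrtssrsttsrs$
  sorted[12] = tsrs$trttttsrtssrst
  sorted[13] = tsrtssrsttsrs$trttt
  sorted[14] = tssrsttsrs$trttttsr
  sorted[15] = ttsrs$trttttsrtssrs
  sorted[16] = ttsrtssrsttsrs$trtt
  sorted[17] = tttsrtssrsttsrs$trt
  sorted[18] = ttttsrtssrsttsrs$tr
sorted[16] = ttsrtssrsttsrs$trtt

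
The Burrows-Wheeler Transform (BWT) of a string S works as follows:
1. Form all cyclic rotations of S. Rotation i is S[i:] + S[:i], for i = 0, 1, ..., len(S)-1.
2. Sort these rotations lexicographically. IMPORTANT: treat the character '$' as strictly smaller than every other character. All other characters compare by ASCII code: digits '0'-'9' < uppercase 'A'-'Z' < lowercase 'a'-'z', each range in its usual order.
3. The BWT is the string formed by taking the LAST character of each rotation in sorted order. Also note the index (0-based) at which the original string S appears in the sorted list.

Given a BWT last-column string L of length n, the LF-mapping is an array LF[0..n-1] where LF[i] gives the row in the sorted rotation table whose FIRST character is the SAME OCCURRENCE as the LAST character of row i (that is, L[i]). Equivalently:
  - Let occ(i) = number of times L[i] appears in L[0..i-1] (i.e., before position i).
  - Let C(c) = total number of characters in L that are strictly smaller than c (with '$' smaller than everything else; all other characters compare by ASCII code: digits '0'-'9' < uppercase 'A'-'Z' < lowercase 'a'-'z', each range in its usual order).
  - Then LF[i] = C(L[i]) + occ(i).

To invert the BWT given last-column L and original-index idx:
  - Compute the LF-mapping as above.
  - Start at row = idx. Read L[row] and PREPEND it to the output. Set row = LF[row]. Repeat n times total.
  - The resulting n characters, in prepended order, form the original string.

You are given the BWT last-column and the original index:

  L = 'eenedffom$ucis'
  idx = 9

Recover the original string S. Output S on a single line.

LF mapping: 3 4 10 5 2 6 7 11 9 0 13 1 8 12
Walk LF starting at row 9, prepending L[row]:
  step 1: row=9, L[9]='$', prepend. Next row=LF[9]=0
  step 2: row=0, L[0]='e', prepend. Next row=LF[0]=3
  step 3: row=3, L[3]='e', prepend. Next row=LF[3]=5
  step 4: row=5, L[5]='f', prepend. Next row=LF[5]=6
  step 5: row=6, L[6]='f', prepend. Next row=LF[6]=7
  step 6: row=7, L[7]='o', prepend. Next row=LF[7]=11
  step 7: row=11, L[11]='c', prepend. Next row=LF[11]=1
  step 8: row=1, L[1]='e', prepend. Next row=LF[1]=4
  step 9: row=4, L[4]='d', prepend. Next row=LF[4]=2
  step 10: row=2, L[2]='n', prepend. Next row=LF[2]=10
  step 11: row=10, L[10]='u', prepend. Next row=LF[10]=13
  step 12: row=13, L[13]='s', prepend. Next row=LF[13]=12
  step 13: row=12, L[12]='i', prepend. Next row=LF[12]=8
  step 14: row=8, L[8]='m', prepend. Next row=LF[8]=9
Reversed output: misundecoffee$

Answer: misundecoffee$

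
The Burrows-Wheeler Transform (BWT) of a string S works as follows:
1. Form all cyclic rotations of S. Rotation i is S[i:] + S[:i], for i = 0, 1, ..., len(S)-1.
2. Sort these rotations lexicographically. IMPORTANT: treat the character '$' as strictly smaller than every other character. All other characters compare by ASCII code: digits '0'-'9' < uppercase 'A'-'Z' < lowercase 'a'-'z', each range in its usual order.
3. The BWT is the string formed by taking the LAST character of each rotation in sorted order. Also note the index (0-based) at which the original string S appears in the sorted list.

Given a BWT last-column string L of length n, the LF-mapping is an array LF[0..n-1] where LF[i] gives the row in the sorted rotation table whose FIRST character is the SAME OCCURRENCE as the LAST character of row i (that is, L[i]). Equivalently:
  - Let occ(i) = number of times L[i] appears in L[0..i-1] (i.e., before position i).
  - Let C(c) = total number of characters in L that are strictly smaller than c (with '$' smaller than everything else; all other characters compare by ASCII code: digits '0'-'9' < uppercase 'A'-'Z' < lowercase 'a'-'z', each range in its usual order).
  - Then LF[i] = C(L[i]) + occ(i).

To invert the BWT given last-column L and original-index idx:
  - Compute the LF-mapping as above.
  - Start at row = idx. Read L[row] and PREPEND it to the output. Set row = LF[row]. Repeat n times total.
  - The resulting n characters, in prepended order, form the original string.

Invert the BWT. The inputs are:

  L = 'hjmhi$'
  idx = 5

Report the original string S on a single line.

LF mapping: 1 4 5 2 3 0
Walk LF starting at row 5, prepending L[row]:
  step 1: row=5, L[5]='$', prepend. Next row=LF[5]=0
  step 2: row=0, L[0]='h', prepend. Next row=LF[0]=1
  step 3: row=1, L[1]='j', prepend. Next row=LF[1]=4
  step 4: row=4, L[4]='i', prepend. Next row=LF[4]=3
  step 5: row=3, L[3]='h', prepend. Next row=LF[3]=2
  step 6: row=2, L[2]='m', prepend. Next row=LF[2]=5
Reversed output: mhijh$

Answer: mhijh$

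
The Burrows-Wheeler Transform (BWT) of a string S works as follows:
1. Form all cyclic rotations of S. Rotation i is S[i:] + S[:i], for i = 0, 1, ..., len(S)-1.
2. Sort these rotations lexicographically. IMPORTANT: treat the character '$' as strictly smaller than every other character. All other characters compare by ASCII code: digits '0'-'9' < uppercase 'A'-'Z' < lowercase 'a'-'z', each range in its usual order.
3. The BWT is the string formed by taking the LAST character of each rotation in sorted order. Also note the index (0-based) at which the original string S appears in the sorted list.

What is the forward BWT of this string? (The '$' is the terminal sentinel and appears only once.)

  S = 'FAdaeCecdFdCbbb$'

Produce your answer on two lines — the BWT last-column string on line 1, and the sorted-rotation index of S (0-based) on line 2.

Answer: bFde$ddbbCeFcAaC
4

Derivation:
All 16 rotations (rotation i = S[i:]+S[:i]):
  rot[0] = FAdaeCecdFdCbbb$
  rot[1] = AdaeCecdFdCbbb$F
  rot[2] = daeCecdFdCbbb$FA
  rot[3] = aeCecdFdCbbb$FAd
  rot[4] = eCecdFdCbbb$FAda
  rot[5] = CecdFdCbbb$FAdae
  rot[6] = ecdFdCbbb$FAdaeC
  rot[7] = cdFdCbbb$FAdaeCe
  rot[8] = dFdCbbb$FAdaeCec
  rot[9] = FdCbbb$FAdaeCecd
  rot[10] = dCbbb$FAdaeCecdF
  rot[11] = Cbbb$FAdaeCecdFd
  rot[12] = bbb$FAdaeCecdFdC
  rot[13] = bb$FAdaeCecdFdCb
  rot[14] = b$FAdaeCecdFdCbb
  rot[15] = $FAdaeCecdFdCbbb
Sorted (with $ < everything):
  sorted[0] = $FAdaeCecdFdCbbb  (last char: 'b')
  sorted[1] = AdaeCecdFdCbbb$F  (last char: 'F')
  sorted[2] = Cbbb$FAdaeCecdFd  (last char: 'd')
  sorted[3] = CecdFdCbbb$FAdae  (last char: 'e')
  sorted[4] = FAdaeCecdFdCbbb$  (last char: '$')
  sorted[5] = FdCbbb$FAdaeCecd  (last char: 'd')
  sorted[6] = aeCecdFdCbbb$FAd  (last char: 'd')
  sorted[7] = b$FAdaeCecdFdCbb  (last char: 'b')
  sorted[8] = bb$FAdaeCecdFdCb  (last char: 'b')
  sorted[9] = bbb$FAdaeCecdFdC  (last char: 'C')
  sorted[10] = cdFdCbbb$FAdaeCe  (last char: 'e')
  sorted[11] = dCbbb$FAdaeCecdF  (last char: 'F')
  sorted[12] = dFdCbbb$FAdaeCec  (last char: 'c')
  sorted[13] = daeCecdFdCbbb$FA  (last char: 'A')
  sorted[14] = eCecdFdCbbb$FAda  (last char: 'a')
  sorted[15] = ecdFdCbbb$FAdaeC  (last char: 'C')
Last column: bFde$ddbbCeFcAaC
Original string S is at sorted index 4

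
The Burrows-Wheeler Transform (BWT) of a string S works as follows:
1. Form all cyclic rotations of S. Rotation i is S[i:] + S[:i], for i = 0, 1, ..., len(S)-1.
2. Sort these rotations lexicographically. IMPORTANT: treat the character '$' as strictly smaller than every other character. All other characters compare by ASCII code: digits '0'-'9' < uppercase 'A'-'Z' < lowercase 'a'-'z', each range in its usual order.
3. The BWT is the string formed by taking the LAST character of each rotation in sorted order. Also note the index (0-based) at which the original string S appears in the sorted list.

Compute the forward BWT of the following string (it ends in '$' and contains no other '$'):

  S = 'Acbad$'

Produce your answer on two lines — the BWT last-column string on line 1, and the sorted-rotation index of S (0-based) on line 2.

All 6 rotations (rotation i = S[i:]+S[:i]):
  rot[0] = Acbad$
  rot[1] = cbad$A
  rot[2] = bad$Ac
  rot[3] = ad$Acb
  rot[4] = d$Acba
  rot[5] = $Acbad
Sorted (with $ < everything):
  sorted[0] = $Acbad  (last char: 'd')
  sorted[1] = Acbad$  (last char: '$')
  sorted[2] = ad$Acb  (last char: 'b')
  sorted[3] = bad$Ac  (last char: 'c')
  sorted[4] = cbad$A  (last char: 'A')
  sorted[5] = d$Acba  (last char: 'a')
Last column: d$bcAa
Original string S is at sorted index 1

Answer: d$bcAa
1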